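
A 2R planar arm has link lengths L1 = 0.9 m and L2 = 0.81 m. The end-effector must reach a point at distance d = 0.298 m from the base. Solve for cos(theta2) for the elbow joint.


cos(th2) = (d^2 - L1^2 - L2^2)/(2*L1*L2) = (0.298^2 - 0.9^2 - 0.81^2)/(2*0.9*0.81) = -0.9446

-0.9446


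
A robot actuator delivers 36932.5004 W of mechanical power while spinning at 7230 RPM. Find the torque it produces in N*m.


omega = 7230 * 2*pi/60 = 757.123830 rad/s
tau = P / omega = 36932.5004 / 757.123830 = 48.7800

48.7800 N*m


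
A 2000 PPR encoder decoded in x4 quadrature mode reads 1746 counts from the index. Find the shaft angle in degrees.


angle = counts * 360 / (PPR*4) = 1746 * 360 / 8000 = 78.5700

78.5700 degrees


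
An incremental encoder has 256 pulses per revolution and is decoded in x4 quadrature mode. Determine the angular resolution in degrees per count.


resolution = 360 / (PPR * 4) = 360 / 1024 = 0.3516

0.3516 degrees


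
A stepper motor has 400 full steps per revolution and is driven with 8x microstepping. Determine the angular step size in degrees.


step = 360/(400*8) = 360/3200 = 0.1125

0.1125 degrees


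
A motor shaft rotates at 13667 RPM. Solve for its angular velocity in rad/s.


omega = 13667 * 2*pi/60 = 1431.2049

1431.2049 rad/s


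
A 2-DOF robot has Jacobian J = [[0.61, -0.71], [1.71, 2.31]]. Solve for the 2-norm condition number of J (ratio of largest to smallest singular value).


JJ^T eigenvalues: trace(JJ^T) = 9.1364, det(JJ^T) = det(J)^2 = 6.88117824
s_max^2 = (9.1364 + sqrt(55.94909200))/2 = 8.30815628
s_min^2 = (9.1364 - sqrt(55.94909200))/2 = 0.82824372
kappa = s_max/s_min = sqrt(8.30815628/0.82824372) = 3.1672

3.1672


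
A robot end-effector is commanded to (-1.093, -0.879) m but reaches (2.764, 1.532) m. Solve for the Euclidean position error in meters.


dx = 2.764 - (-1.093) = 3.8570, dy = 1.532 - (-0.879) = 2.4110
err = sqrt(14.876449 + 5.812921) = 4.5486

4.5486 m


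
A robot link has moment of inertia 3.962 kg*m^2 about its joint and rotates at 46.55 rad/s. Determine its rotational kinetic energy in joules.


KE = (1/2)*I*omega^2 = 0.5*3.962*46.55^2 = 4292.6339

4292.6339 J


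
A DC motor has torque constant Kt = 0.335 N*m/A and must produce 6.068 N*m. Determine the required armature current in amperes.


I = tau / Kt = 6.068/0.335 = 18.1134

18.1134 A


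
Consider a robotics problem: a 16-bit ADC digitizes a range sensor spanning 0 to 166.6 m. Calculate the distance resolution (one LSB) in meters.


res = range / 2^n = 166.6/2^16 = 166.6/65536 = 0.0025

0.0025 m


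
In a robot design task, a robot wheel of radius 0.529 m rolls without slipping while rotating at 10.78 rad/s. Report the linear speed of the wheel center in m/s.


v = omega * r = 10.78 * 0.529 = 5.7026

5.7026 m/s


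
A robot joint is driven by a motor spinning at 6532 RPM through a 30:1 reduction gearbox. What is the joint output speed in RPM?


omega_joint = omega_motor / N = 6532 / 30 = 217.7333

217.7333 RPM


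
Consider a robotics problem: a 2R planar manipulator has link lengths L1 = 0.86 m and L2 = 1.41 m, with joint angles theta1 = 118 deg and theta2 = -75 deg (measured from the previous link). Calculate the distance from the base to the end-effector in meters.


x = L1*cos(th1) + L2*cos(th1+th2) = 0.627463
y = L1*sin(th1) + L2*sin(th1+th2) = 1.720953
d = sqrt(x^2 + y^2) = sqrt(0.393710 + 2.961679) = 1.8318

1.8318 m


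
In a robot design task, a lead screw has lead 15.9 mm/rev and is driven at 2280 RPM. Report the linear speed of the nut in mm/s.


v = lead * (RPM/60) = 15.9*2280/60 = 604.2000

604.2000 mm/s


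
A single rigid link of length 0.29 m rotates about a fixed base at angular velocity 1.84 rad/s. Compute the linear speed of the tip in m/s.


v = L*omega = 0.29 * 1.84 = 0.5336

0.5336 m/s


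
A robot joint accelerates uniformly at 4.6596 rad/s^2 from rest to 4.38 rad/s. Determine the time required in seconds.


t = delta_omega / alpha = 4.38 / 4.6596 = 0.9400

0.9400 s


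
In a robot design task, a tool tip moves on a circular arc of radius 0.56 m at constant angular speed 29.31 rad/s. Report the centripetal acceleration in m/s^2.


a_c = omega^2 * r = 29.31^2 * 0.56 = 481.0826

481.0826 m/s^2


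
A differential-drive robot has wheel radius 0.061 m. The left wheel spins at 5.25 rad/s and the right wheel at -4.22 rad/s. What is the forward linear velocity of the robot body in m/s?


v = r*(wR + wL)/2 = 0.061*(-4.22 + 5.25)/2 = 0.0314

0.0314 m/s


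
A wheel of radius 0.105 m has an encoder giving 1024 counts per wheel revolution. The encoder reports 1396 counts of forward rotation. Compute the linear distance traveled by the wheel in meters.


revs = 1396/1024 = 1.363281
d = revs * 2*pi*r = 1.363281 * 2*pi*0.105 = 0.8994

0.8994 m


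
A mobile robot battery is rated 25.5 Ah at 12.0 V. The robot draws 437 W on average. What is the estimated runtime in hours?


E = 25.5*12.0 = 306.0000 Wh
t = E/P = 306.0000/437 = 0.7002

0.7002 hours


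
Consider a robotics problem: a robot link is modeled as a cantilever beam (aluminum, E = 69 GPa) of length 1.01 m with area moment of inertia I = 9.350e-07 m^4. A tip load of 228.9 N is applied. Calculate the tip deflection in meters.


delta = F*L^3/(3*E*I) = 228.9*1.01^3/(3*6.900e+10*9.350e-07)
      = 235.8358989/193545 = 0.0012

0.0012 m


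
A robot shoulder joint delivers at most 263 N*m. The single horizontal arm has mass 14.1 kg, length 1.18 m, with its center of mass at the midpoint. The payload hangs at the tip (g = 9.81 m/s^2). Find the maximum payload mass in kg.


tau_arm = m_arm*g*(L/2) = 14.1*9.81*1.18/2 = 81.6094 N*m
tau_payload = tau_max - tau_arm = 263 - 81.6094 = 181.3906
m_payload = tau_payload / (g*L) = 181.3906 / (9.81*1.18) = 15.6698

15.6698 kg


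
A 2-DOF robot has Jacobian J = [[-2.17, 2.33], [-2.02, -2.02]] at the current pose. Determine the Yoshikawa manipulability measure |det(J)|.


det(J) = -2.17*-2.02 - (2.33)*(-2.02) = 9.0900
|det(J)| = 9.0900

9.0900


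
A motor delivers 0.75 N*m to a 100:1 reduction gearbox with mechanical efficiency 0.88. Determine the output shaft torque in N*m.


tau_out = tau_in * N * eta = 0.75 * 100 * 0.88 = 66.0000

66.0000 N*m


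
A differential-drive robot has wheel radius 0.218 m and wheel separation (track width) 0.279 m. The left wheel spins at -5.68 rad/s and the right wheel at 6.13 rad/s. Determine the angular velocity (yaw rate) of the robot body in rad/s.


omega = r*(wR - wL)/L = 0.218*(6.13 - (-5.68))/0.279 = 9.2279

9.2279 rad/s


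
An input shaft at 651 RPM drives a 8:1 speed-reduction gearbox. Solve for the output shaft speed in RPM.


omega_out = omega_in / N = 651 / 8 = 81.3750

81.3750 RPM


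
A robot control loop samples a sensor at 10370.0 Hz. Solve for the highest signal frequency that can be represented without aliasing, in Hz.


f_max = f_s/2 = 10370.0/2 = 5185.0000

5185.0000 Hz


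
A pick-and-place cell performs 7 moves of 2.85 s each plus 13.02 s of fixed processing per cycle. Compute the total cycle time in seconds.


T = 7*2.85 + 13.02 = 32.9700

32.9700 s


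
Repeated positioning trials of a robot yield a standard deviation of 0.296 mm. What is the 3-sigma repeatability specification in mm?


repeatability = 3*sigma = 3*0.296 = 0.8880

0.8880 mm


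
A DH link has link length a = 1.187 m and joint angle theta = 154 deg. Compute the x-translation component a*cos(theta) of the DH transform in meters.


a*cos(theta) = 1.187*cos(154 deg) = -1.0669

-1.0669 m


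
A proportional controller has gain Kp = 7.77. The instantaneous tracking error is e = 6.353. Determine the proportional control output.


u_P = Kp * e = 7.77 * 6.353 = 49.3628

49.3628


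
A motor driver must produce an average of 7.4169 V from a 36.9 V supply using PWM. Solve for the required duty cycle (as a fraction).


D = V_avg/V_supply = 7.4169/36.9 = 0.2010

0.2010


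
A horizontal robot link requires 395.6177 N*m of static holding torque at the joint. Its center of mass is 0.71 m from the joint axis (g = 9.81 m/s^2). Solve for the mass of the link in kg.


m = tau / (g*L) = 395.6177 / (9.81 * 0.71) = 56.8000

56.8000 kg


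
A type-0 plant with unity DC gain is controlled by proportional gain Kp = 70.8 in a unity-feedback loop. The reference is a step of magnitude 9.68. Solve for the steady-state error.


e_ss = R/(1 + Kp) = 9.68/(1 + 70.8) = 9.68/71.8000 = 0.1348

0.1348


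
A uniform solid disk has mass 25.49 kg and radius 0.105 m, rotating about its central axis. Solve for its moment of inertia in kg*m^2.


I = (1/2)*m*R^2 = 0.5*25.49*0.105^2 = 0.1405

0.1405 kg*m^2


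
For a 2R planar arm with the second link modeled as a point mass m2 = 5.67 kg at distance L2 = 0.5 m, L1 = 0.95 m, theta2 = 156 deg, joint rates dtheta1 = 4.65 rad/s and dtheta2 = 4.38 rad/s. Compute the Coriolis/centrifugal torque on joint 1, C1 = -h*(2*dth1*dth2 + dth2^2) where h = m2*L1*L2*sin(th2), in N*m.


h = m2*L1*L2*sin(th2) = 5.67*0.95*0.5*sin(156 deg) = 1.095443
C1 = -h*(2*4.65*4.38 + 4.38^2) = -1.095443*59.9184 = -65.6372

-65.6372 N*m


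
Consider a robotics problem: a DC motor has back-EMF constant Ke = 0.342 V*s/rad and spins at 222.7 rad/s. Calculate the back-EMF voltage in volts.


V_emf = Ke * omega = 0.342*222.7 = 76.1634

76.1634 V


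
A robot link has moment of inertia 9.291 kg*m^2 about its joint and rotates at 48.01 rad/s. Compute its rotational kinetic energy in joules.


KE = (1/2)*I*omega^2 = 0.5*9.291*48.01^2 = 10707.6921

10707.6921 J


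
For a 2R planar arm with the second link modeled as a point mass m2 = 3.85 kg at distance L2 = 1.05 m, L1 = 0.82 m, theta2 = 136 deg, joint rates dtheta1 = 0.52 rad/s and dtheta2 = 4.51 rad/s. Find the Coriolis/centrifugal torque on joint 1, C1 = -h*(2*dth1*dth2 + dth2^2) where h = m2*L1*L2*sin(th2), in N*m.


h = m2*L1*L2*sin(th2) = 3.85*0.82*1.05*sin(136 deg) = 2.302688
C1 = -h*(2*0.52*4.51 + 4.51^2) = -2.302688*25.0305 = -57.6374

-57.6374 N*m


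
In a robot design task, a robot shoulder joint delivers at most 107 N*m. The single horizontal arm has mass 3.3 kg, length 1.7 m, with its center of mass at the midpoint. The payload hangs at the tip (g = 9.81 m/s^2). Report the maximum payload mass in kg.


tau_arm = m_arm*g*(L/2) = 3.3*9.81*1.7/2 = 27.5170 N*m
tau_payload = tau_max - tau_arm = 107 - 27.5170 = 79.4830
m_payload = tau_payload / (g*L) = 79.4830 / (9.81*1.7) = 4.7660

4.7660 kg


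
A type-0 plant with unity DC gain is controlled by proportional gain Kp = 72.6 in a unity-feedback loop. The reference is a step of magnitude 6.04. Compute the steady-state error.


e_ss = R/(1 + Kp) = 6.04/(1 + 72.6) = 6.04/73.6000 = 0.0821

0.0821


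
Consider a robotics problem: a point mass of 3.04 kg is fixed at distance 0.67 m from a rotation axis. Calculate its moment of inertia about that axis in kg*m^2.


I = m*r^2 = 3.04*0.67^2 = 1.3647

1.3647 kg*m^2


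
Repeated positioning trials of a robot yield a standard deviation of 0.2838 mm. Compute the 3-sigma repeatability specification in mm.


repeatability = 3*sigma = 3*0.2838 = 0.8514

0.8514 mm


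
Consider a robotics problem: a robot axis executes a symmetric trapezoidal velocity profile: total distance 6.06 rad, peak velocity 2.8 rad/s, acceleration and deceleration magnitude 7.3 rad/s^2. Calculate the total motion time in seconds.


t_acc = v/a = 2.8/7.3 = 0.383562 s
d_acc = v^2/(2a) = 0.536986 rad (each ramp)
d_cruise = 6.06 - 2*0.536986 = 4.986028 rad
t_cruise = 4.986028/2.8 = 1.780724 s
t_total = 2*0.383562 + 1.780724 = 2.5478

2.5478 s


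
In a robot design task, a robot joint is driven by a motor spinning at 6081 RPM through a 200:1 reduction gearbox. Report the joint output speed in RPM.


omega_joint = omega_motor / N = 6081 / 200 = 30.4050

30.4050 RPM


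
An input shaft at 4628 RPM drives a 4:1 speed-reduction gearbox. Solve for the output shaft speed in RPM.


omega_out = omega_in / N = 4628 / 4 = 1157.0000

1157.0000 RPM


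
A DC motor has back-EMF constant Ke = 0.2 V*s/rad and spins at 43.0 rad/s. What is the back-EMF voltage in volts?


V_emf = Ke * omega = 0.2*43.0 = 8.6000

8.6000 V


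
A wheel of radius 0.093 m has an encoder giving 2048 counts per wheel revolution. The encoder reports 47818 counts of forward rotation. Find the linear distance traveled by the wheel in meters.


revs = 47818/2048 = 23.348633
d = revs * 2*pi*r = 23.348633 * 2*pi*0.093 = 13.6435

13.6435 m


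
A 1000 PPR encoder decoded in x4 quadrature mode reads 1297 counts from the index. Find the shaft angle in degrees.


angle = counts * 360 / (PPR*4) = 1297 * 360 / 4000 = 116.7300

116.7300 degrees


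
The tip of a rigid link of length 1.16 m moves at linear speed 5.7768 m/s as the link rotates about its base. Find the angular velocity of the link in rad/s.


omega = v / L = 5.7768 / 1.16 = 4.9800

4.9800 rad/s


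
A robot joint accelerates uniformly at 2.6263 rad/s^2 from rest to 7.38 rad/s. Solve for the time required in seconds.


t = delta_omega / alpha = 7.38 / 2.6263 = 2.8100

2.8100 s


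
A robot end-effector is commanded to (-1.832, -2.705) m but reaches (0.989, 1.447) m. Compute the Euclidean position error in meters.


dx = 0.989 - (-1.832) = 2.8210, dy = 1.447 - (-2.705) = 4.1520
err = sqrt(7.958041 + 17.239104) = 5.0197

5.0197 m


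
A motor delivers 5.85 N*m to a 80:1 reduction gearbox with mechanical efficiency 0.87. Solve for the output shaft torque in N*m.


tau_out = tau_in * N * eta = 5.85 * 80 * 0.87 = 407.1600

407.1600 N*m


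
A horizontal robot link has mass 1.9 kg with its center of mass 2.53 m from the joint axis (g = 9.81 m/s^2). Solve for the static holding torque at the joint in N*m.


tau = m*g*L = 1.9 * 9.81 * 2.53 = 47.1567

47.1567 N*m


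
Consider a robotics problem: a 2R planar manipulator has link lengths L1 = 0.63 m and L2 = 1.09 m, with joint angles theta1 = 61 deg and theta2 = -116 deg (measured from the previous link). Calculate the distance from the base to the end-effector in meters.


x = L1*cos(th1) + L2*cos(th1+th2) = 0.930628
y = L1*sin(th1) + L2*sin(th1+th2) = -0.341865
d = sqrt(x^2 + y^2) = sqrt(0.866068 + 0.116872) = 0.9914

0.9914 m


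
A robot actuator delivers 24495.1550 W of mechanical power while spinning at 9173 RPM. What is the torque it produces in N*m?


omega = 9173 * 2*pi/60 = 960.594314 rad/s
tau = P / omega = 24495.1550 / 960.594314 = 25.5000

25.5000 N*m


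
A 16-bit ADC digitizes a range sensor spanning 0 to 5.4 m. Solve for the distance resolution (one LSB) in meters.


res = range / 2^n = 5.4/2^16 = 5.4/65536 = 8.2397e-05

8.2397e-05 m


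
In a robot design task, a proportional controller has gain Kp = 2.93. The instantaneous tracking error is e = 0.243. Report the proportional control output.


u_P = Kp * e = 2.93 * 0.243 = 0.7120

0.7120


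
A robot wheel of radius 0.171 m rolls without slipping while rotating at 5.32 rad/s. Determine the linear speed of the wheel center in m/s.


v = omega * r = 5.32 * 0.171 = 0.9097

0.9097 m/s


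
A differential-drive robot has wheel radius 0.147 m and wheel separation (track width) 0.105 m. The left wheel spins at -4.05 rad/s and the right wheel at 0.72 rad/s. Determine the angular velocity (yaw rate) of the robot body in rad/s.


omega = r*(wR - wL)/L = 0.147*(0.72 - (-4.05))/0.105 = 6.6780

6.6780 rad/s


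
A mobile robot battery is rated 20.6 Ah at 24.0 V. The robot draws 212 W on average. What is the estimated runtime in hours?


E = 20.6*24.0 = 494.4000 Wh
t = E/P = 494.4000/212 = 2.3321

2.3321 hours


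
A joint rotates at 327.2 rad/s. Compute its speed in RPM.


RPM = 327.2 * 60/(2*pi) = 3124.5298

3124.5298 RPM


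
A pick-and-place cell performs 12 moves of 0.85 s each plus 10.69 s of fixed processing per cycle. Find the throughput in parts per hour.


T_cycle = 12*0.85 + 10.69 = 20.8900 s
rate = 3600/T = 172.3313

172.3313 parts/hour


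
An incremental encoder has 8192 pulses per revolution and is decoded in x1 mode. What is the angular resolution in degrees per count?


resolution = 360 / (PPR * 1) = 360 / 8192 = 0.0439

0.0439 degrees


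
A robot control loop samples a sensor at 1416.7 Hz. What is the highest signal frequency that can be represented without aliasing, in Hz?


f_max = f_s/2 = 1416.7/2 = 708.3500

708.3500 Hz


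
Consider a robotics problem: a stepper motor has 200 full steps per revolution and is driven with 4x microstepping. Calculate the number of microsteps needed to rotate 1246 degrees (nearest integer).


step_size = 360/(200*4) = 360/800 = 0.450000 deg
n = 1246/(360/800) = 1246*800/360 = 2768.8889 -> 2769

2769 steps


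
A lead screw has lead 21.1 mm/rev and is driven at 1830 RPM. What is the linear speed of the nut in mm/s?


v = lead * (RPM/60) = 21.1*1830/60 = 643.5500

643.5500 mm/s


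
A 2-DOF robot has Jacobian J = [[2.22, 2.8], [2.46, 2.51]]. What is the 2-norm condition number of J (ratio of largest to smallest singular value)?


JJ^T eigenvalues: trace(JJ^T) = 25.1201, det(JJ^T) = det(J)^2 = 1.73132964
s_max^2 = (25.1201 + sqrt(624.09410545))/2 = 25.05098777
s_min^2 = (25.1201 - sqrt(624.09410545))/2 = 0.06911223
kappa = s_max/s_min = sqrt(25.05098777/0.06911223) = 19.0386

19.0386


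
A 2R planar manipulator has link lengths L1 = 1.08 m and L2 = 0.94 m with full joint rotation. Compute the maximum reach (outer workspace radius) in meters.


r_max = L1 + L2 = 1.08 + 0.94 = 2.0200

2.0200 m


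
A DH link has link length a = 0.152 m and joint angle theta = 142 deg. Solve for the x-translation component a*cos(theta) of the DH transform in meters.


a*cos(theta) = 0.152*cos(142 deg) = -0.1198

-0.1198 m


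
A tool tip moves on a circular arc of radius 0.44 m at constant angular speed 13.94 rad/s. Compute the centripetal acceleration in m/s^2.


a_c = omega^2 * r = 13.94^2 * 0.44 = 85.5024

85.5024 m/s^2


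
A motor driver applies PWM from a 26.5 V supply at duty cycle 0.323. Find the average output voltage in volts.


V_avg = V_supply * D = 26.5*0.323 = 8.5595

8.5595 V


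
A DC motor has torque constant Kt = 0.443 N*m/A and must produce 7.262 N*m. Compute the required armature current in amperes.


I = tau / Kt = 7.262/0.443 = 16.3928

16.3928 A


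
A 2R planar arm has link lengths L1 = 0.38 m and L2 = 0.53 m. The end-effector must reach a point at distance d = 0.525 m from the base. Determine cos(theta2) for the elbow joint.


cos(th2) = (d^2 - L1^2 - L2^2)/(2*L1*L2) = (0.525^2 - 0.38^2 - 0.53^2)/(2*0.38*0.53) = -0.3716

-0.3716


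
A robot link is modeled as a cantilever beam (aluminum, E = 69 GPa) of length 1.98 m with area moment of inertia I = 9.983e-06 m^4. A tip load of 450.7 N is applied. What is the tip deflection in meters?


delta = F*L^3/(3*E*I) = 450.7*1.98^3/(3*6.900e+10*9.983e-06)
      = 3498.5100744/2066481 = 0.0017

0.0017 m


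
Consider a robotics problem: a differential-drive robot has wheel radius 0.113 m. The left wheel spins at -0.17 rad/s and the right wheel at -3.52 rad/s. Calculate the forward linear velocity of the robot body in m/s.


v = r*(wR + wL)/2 = 0.113*(-3.52 + -0.17)/2 = -0.2085

-0.2085 m/s


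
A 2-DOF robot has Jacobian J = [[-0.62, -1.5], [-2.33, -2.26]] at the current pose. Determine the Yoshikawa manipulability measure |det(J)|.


det(J) = -0.62*-2.26 - (-1.5)*(-2.33) = -2.0938
|det(J)| = 2.0938

2.0938


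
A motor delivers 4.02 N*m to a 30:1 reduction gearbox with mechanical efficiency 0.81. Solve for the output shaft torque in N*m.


tau_out = tau_in * N * eta = 4.02 * 30 * 0.81 = 97.6860

97.6860 N*m


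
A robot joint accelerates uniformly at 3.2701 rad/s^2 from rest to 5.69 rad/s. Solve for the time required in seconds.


t = delta_omega / alpha = 5.69 / 3.2701 = 1.7400

1.7400 s


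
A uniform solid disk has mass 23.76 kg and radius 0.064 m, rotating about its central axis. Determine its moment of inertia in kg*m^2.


I = (1/2)*m*R^2 = 0.5*23.76*0.064^2 = 0.0487

0.0487 kg*m^2


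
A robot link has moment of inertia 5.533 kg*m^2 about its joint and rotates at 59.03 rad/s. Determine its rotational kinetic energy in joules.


KE = (1/2)*I*omega^2 = 0.5*5.533*59.03^2 = 9639.9824

9639.9824 J


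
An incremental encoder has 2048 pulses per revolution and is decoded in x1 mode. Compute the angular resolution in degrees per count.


resolution = 360 / (PPR * 1) = 360 / 2048 = 0.1758

0.1758 degrees


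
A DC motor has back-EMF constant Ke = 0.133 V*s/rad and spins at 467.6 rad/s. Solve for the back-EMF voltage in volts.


V_emf = Ke * omega = 0.133*467.6 = 62.1908

62.1908 V


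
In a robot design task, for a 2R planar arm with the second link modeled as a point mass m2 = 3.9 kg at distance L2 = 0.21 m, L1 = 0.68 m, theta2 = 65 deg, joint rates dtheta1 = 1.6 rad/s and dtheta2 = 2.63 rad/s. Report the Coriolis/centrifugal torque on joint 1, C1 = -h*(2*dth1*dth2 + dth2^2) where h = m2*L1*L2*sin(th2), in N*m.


h = m2*L1*L2*sin(th2) = 3.9*0.68*0.21*sin(65 deg) = 0.504741
C1 = -h*(2*1.6*2.63 + 2.63^2) = -0.504741*15.3329 = -7.7391

-7.7391 N*m


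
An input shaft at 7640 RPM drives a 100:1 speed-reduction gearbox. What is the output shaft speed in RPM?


omega_out = omega_in / N = 7640 / 100 = 76.4000

76.4000 RPM


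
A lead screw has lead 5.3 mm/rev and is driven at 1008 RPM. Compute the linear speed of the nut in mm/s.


v = lead * (RPM/60) = 5.3*1008/60 = 89.0400

89.0400 mm/s


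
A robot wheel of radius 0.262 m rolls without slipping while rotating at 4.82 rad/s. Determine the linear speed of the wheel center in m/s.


v = omega * r = 4.82 * 0.262 = 1.2628

1.2628 m/s


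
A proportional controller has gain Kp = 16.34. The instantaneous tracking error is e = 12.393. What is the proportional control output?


u_P = Kp * e = 16.34 * 12.393 = 202.5016

202.5016


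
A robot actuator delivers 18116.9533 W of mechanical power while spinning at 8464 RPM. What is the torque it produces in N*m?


omega = 8464 * 2*pi/60 = 886.348007 rad/s
tau = P / omega = 18116.9533 / 886.348007 = 20.4400

20.4400 N*m


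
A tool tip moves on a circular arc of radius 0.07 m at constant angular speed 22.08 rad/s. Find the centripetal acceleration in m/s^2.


a_c = omega^2 * r = 22.08^2 * 0.07 = 34.1268

34.1268 m/s^2


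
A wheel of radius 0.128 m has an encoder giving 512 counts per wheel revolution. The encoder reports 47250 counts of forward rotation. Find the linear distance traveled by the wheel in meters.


revs = 47250/512 = 92.285156
d = revs * 2*pi*r = 92.285156 * 2*pi*0.128 = 74.2201

74.2201 m


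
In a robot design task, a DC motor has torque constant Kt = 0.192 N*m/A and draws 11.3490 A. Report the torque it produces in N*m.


tau = Kt * I = 0.192*11.3490 = 2.1790

2.1790 N*m


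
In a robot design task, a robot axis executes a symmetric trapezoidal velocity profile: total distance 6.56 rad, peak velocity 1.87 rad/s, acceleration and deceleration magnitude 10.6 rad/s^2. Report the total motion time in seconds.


t_acc = v/a = 1.87/10.6 = 0.176415 s
d_acc = v^2/(2a) = 0.164948 rad (each ramp)
d_cruise = 6.56 - 2*0.164948 = 6.230104 rad
t_cruise = 6.230104/1.87 = 3.331606 s
t_total = 2*0.176415 + 3.331606 = 3.6844

3.6844 s


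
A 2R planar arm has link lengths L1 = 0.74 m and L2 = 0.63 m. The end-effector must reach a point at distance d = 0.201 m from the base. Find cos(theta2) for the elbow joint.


cos(th2) = (d^2 - L1^2 - L2^2)/(2*L1*L2) = (0.201^2 - 0.74^2 - 0.63^2)/(2*0.74*0.63) = -0.9696

-0.9696


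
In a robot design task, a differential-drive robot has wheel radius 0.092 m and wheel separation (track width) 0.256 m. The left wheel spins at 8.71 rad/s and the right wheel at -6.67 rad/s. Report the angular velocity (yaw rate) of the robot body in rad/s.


omega = r*(wR - wL)/L = 0.092*(-6.67 - (8.71))/0.256 = -5.5272

-5.5272 rad/s


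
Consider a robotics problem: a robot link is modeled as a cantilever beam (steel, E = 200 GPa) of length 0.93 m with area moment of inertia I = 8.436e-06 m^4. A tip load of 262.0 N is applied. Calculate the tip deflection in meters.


delta = F*L^3/(3*E*I) = 262.0*0.93^3/(3*2.000e+11*8.436e-06)
      = 210.741534/5061600 = 4.1635e-05

4.1635e-05 m


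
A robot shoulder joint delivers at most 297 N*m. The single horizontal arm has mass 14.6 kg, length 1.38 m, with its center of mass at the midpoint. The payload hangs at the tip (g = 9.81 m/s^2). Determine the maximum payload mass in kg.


tau_arm = m_arm*g*(L/2) = 14.6*9.81*1.38/2 = 98.8259 N*m
tau_payload = tau_max - tau_arm = 297 - 98.8259 = 198.1741
m_payload = tau_payload / (g*L) = 198.1741 / (9.81*1.38) = 14.6386

14.6386 kg


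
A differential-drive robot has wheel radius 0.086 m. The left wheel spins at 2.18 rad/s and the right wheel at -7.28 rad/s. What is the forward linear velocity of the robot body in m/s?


v = r*(wR + wL)/2 = 0.086*(-7.28 + 2.18)/2 = -0.2193

-0.2193 m/s


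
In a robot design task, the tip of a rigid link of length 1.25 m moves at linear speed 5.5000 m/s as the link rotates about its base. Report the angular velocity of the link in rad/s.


omega = v / L = 5.5000 / 1.25 = 4.4000

4.4000 rad/s


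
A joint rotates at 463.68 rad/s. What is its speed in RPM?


RPM = 463.68 * 60/(2*pi) = 4427.8178

4427.8178 RPM


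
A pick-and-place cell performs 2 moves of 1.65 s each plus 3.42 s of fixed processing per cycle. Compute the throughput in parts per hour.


T_cycle = 2*1.65 + 3.42 = 6.7200 s
rate = 3600/T = 535.7143

535.7143 parts/hour


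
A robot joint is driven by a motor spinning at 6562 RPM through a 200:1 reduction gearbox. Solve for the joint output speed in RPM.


omega_joint = omega_motor / N = 6562 / 200 = 32.8100

32.8100 RPM


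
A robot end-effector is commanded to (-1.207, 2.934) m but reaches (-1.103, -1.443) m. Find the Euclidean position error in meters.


dx = -1.103 - (-1.207) = 0.1040, dy = -1.443 - (2.934) = -4.3770
err = sqrt(0.010816 + 19.158129) = 4.3782

4.3782 m


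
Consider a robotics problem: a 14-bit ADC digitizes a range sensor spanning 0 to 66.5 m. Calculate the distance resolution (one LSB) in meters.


res = range / 2^n = 66.5/2^14 = 66.5/16384 = 0.0041

0.0041 m


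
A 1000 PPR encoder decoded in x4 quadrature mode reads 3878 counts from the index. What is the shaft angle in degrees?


angle = counts * 360 / (PPR*4) = 3878 * 360 / 4000 = 349.0200

349.0200 degrees


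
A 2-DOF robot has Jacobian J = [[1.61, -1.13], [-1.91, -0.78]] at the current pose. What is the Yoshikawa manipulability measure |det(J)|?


det(J) = 1.61*-0.78 - (-1.13)*(-1.91) = -3.4141
|det(J)| = 3.4141

3.4141


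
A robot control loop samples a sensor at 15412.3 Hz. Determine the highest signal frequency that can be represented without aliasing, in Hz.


f_max = f_s/2 = 15412.3/2 = 7706.1500

7706.1500 Hz


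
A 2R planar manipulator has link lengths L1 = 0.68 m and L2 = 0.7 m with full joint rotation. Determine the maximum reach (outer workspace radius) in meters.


r_max = L1 + L2 = 0.68 + 0.7 = 1.3800

1.3800 m


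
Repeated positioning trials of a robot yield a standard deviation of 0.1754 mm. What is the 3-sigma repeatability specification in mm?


repeatability = 3*sigma = 3*0.1754 = 0.5262

0.5262 mm


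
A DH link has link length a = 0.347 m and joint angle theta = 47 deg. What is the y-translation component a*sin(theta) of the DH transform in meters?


a*sin(theta) = 0.347*sin(47 deg) = 0.2538

0.2538 m


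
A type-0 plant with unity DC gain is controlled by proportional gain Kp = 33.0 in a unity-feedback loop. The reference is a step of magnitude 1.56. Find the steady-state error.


e_ss = R/(1 + Kp) = 1.56/(1 + 33.0) = 1.56/34.0000 = 0.0459

0.0459


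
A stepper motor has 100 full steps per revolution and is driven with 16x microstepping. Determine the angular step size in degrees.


step = 360/(100*16) = 360/1600 = 0.2250

0.2250 degrees


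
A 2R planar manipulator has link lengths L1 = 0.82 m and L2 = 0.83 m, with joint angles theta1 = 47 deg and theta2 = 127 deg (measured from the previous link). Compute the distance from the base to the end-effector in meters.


x = L1*cos(th1) + L2*cos(th1+th2) = -0.266215
y = L1*sin(th1) + L2*sin(th1+th2) = 0.686469
d = sqrt(x^2 + y^2) = sqrt(0.070870 + 0.471240) = 0.7363

0.7363 m


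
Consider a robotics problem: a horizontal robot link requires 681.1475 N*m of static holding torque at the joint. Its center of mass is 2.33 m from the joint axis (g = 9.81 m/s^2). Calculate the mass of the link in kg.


m = tau / (g*L) = 681.1475 / (9.81 * 2.33) = 29.8000

29.8000 kg


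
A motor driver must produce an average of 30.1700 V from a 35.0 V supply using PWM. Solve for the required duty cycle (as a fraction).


D = V_avg/V_supply = 30.1700/35.0 = 0.8620

0.8620


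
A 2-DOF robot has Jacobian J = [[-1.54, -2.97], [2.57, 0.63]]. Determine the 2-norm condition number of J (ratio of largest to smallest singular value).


JJ^T eigenvalues: trace(JJ^T) = 18.1943, det(JJ^T) = det(J)^2 = 44.39157129
s_max^2 = (18.1943 + sqrt(153.46626733))/2 = 15.29122514
s_min^2 = (18.1943 - sqrt(153.46626733))/2 = 2.90307486
kappa = s_max/s_min = sqrt(15.29122514/2.90307486) = 2.2950

2.2950


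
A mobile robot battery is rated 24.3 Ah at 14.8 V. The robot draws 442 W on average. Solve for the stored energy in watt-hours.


E = capacity * V = 24.3*14.8 = 359.6400

359.6400 Wh


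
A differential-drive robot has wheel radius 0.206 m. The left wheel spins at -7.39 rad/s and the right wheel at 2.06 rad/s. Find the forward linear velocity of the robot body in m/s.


v = r*(wR + wL)/2 = 0.206*(2.06 + -7.39)/2 = -0.5490

-0.5490 m/s


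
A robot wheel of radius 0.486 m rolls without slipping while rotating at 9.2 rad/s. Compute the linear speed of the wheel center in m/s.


v = omega * r = 9.2 * 0.486 = 4.4712

4.4712 m/s


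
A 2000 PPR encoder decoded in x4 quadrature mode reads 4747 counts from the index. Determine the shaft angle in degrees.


angle = counts * 360 / (PPR*4) = 4747 * 360 / 8000 = 213.6150

213.6150 degrees


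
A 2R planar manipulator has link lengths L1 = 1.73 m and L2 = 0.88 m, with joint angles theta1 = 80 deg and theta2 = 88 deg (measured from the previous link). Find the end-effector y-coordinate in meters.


y = L1*sin(th1) + L2*sin(th1+th2) = 1.73*sin(80 deg) + 0.88*sin(168 deg) = 1.8867

1.8867 m


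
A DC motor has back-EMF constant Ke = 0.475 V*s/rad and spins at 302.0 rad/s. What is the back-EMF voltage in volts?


V_emf = Ke * omega = 0.475*302.0 = 143.4500

143.4500 V


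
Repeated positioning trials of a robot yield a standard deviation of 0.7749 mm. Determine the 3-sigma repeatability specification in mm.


repeatability = 3*sigma = 3*0.7749 = 2.3247

2.3247 mm


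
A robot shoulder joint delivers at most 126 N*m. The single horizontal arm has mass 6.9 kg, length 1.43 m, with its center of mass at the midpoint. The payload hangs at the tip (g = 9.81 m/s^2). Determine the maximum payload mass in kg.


tau_arm = m_arm*g*(L/2) = 6.9*9.81*1.43/2 = 48.3976 N*m
tau_payload = tau_max - tau_arm = 126 - 48.3976 = 77.6024
m_payload = tau_payload / (g*L) = 77.6024 / (9.81*1.43) = 5.5318

5.5318 kg


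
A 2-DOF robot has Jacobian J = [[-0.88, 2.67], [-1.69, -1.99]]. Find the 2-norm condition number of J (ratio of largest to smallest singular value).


JJ^T eigenvalues: trace(JJ^T) = 14.7195, det(JJ^T) = det(J)^2 = 39.23143225
s_max^2 = (14.7195 + sqrt(59.73795125))/2 = 11.22426650
s_min^2 = (14.7195 - sqrt(59.73795125))/2 = 3.49523350
kappa = s_max/s_min = sqrt(11.22426650/3.49523350) = 1.7920

1.7920


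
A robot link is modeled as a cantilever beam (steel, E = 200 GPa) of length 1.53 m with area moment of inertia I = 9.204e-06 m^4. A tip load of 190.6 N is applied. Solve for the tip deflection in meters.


delta = F*L^3/(3*E*I) = 190.6*1.53^3/(3*2.000e+11*9.204e-06)
      = 682.6485762/5522400 = 1.2361e-04

1.2361e-04 m


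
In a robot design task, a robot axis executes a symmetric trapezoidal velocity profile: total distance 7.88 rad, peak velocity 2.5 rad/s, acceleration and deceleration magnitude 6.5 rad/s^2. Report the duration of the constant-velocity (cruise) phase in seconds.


t_acc = v/a = 0.384615 s, d_acc = v^2/(2a) = 0.480769 rad each
d_cruise = 7.88 - 2*0.480769 = 6.918462 rad
t_cruise = d_cruise/v = 6.918462/2.5 = 2.7674

2.7674 s


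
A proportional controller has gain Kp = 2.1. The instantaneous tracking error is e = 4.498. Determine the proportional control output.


u_P = Kp * e = 2.1 * 4.498 = 9.4458

9.4458


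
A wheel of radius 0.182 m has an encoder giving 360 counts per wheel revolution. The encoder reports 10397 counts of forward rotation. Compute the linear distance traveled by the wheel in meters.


revs = 10397/360 = 28.880556
d = revs * 2*pi*r = 28.880556 * 2*pi*0.182 = 33.0261

33.0261 m


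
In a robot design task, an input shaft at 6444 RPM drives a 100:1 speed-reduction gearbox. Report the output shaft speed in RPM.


omega_out = omega_in / N = 6444 / 100 = 64.4400

64.4400 RPM


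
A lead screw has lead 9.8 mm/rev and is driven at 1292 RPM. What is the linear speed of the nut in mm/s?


v = lead * (RPM/60) = 9.8*1292/60 = 211.0267

211.0267 mm/s


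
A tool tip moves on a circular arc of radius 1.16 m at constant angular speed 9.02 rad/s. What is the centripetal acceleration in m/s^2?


a_c = omega^2 * r = 9.02^2 * 1.16 = 94.3781

94.3781 m/s^2


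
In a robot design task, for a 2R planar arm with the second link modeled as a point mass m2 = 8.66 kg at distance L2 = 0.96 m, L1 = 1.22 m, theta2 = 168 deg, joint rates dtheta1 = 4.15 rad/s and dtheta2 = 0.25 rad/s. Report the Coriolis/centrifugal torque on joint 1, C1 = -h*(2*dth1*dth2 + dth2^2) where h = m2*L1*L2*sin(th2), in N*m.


h = m2*L1*L2*sin(th2) = 8.66*1.22*0.96*sin(168 deg) = 2.108763
C1 = -h*(2*4.15*0.25 + 0.25^2) = -2.108763*2.1375 = -4.5075

-4.5075 N*m


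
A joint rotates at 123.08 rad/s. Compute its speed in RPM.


RPM = 123.08 * 60/(2*pi) = 1175.3274

1175.3274 RPM


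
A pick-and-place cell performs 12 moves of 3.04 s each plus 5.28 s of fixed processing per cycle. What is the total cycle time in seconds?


T = 12*3.04 + 5.28 = 41.7600

41.7600 s


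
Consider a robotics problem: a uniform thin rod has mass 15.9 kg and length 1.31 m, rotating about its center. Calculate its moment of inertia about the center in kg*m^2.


I = (1/12)*m*L^2 = (1/12)*15.9*1.31^2 = 2.2738

2.2738 kg*m^2


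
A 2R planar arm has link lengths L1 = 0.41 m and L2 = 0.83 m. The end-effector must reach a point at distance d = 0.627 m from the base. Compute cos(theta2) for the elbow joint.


cos(th2) = (d^2 - L1^2 - L2^2)/(2*L1*L2) = (0.627^2 - 0.41^2 - 0.83^2)/(2*0.41*0.83) = -0.6816

-0.6816


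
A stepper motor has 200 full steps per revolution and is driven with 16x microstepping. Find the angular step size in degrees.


step = 360/(200*16) = 360/3200 = 0.1125

0.1125 degrees


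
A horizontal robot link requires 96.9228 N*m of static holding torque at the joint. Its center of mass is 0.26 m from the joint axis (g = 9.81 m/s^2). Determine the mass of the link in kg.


m = tau / (g*L) = 96.9228 / (9.81 * 0.26) = 38.0000

38.0000 kg


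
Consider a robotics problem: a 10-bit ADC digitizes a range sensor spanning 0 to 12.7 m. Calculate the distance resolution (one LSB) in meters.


res = range / 2^n = 12.7/2^10 = 12.7/1024 = 0.0124

0.0124 m


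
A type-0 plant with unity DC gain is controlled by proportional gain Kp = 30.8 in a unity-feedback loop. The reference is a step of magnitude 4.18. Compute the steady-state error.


e_ss = R/(1 + Kp) = 4.18/(1 + 30.8) = 4.18/31.8000 = 0.1314

0.1314


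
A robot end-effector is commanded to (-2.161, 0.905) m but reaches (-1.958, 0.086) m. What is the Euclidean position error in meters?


dx = -1.958 - (-2.161) = 0.2030, dy = 0.086 - (0.905) = -0.8190
err = sqrt(0.041209 + 0.670761) = 0.8438

0.8438 m


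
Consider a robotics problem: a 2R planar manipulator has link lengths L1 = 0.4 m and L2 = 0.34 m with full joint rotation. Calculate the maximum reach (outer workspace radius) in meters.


r_max = L1 + L2 = 0.4 + 0.34 = 0.7400

0.7400 m


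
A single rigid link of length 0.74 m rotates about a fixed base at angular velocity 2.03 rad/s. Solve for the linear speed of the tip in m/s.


v = L*omega = 0.74 * 2.03 = 1.5022

1.5022 m/s


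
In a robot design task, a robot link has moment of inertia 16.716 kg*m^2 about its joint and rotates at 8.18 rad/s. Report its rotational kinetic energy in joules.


KE = (1/2)*I*omega^2 = 0.5*16.716*8.18^2 = 559.2538

559.2538 J


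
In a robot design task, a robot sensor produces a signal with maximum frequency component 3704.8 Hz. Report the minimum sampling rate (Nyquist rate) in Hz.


f_s,min = 2*f_max = 2*3704.8 = 7409.6000

7409.6000 Hz


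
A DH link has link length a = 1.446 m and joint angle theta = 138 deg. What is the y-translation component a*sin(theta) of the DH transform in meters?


a*sin(theta) = 1.446*sin(138 deg) = 0.9676

0.9676 m


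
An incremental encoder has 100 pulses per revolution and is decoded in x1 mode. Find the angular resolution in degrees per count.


resolution = 360 / (PPR * 1) = 360 / 100 = 3.6000

3.6000 degrees


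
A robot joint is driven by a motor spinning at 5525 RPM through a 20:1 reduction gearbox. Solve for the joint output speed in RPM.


omega_joint = omega_motor / N = 5525 / 20 = 276.2500

276.2500 RPM


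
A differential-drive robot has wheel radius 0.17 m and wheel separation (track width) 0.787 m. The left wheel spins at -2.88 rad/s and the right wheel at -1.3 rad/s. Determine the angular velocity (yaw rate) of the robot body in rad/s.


omega = r*(wR - wL)/L = 0.17*(-1.3 - (-2.88))/0.787 = 0.3413

0.3413 rad/s


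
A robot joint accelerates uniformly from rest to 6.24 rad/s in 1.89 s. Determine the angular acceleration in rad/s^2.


alpha = delta_omega / t = 6.24 / 1.89 = 3.3016

3.3016 rad/s^2


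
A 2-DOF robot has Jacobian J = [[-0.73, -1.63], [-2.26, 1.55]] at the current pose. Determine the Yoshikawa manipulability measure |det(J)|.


det(J) = -0.73*1.55 - (-1.63)*(-2.26) = -4.8153
|det(J)| = 4.8153

4.8153


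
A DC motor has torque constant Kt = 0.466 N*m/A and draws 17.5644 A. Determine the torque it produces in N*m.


tau = Kt * I = 0.466*17.5644 = 8.1850

8.1850 N*m


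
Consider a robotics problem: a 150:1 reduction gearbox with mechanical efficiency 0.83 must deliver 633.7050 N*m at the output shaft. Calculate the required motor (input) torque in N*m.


tau_in = tau_out / (N * eta) = 633.7050 / (150 * 0.83) = 5.0900

5.0900 N*m


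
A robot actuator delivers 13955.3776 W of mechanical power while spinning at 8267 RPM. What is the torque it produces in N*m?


omega = 8267 * 2*pi/60 = 865.718216 rad/s
tau = P / omega = 13955.3776 / 865.718216 = 16.1200

16.1200 N*m


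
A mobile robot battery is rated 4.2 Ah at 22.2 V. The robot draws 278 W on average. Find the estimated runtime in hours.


E = 4.2*22.2 = 93.2400 Wh
t = E/P = 93.2400/278 = 0.3354

0.3354 hours


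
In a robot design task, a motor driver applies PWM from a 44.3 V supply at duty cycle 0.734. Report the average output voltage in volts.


V_avg = V_supply * D = 44.3*0.734 = 32.5162

32.5162 V


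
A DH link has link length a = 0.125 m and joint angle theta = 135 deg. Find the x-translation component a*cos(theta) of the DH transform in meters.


a*cos(theta) = 0.125*cos(135 deg) = -0.0884

-0.0884 m
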